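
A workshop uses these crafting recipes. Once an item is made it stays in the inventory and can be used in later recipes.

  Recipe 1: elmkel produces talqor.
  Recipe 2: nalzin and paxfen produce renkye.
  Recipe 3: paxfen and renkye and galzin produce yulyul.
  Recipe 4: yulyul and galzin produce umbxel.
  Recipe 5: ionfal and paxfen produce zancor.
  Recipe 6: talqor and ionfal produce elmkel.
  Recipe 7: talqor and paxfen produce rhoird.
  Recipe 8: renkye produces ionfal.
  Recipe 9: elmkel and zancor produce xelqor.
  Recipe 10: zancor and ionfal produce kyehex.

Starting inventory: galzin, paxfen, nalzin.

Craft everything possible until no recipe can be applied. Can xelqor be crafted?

xelqor would need elmkel and zancor (Recipe 9), but elmkel is never obtained.

No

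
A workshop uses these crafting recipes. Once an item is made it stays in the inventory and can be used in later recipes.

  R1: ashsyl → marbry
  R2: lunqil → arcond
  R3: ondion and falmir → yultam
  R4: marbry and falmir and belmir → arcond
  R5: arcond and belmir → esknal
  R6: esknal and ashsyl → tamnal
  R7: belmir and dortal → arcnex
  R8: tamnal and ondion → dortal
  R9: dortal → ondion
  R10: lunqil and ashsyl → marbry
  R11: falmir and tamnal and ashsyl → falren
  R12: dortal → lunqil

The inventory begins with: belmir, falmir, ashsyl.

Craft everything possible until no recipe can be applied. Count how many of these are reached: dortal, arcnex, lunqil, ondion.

dortal would need tamnal and ondion (R8), but ondion is never obtained.
arcnex would need belmir and dortal (R7), but dortal is never obtained.
lunqil would need dortal (R12), but dortal is never obtained.
ondion would need dortal (R9), but dortal is never obtained.
None of the 4 are reached.

0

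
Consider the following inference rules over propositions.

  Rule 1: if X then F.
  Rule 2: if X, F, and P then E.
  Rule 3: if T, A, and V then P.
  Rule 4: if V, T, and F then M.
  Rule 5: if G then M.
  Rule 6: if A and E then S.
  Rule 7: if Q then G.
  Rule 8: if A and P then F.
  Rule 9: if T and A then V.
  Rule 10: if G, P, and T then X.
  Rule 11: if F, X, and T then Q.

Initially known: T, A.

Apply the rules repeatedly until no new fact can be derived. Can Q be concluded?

No

Q would need F, X, and T (Rule 11), but X is never established.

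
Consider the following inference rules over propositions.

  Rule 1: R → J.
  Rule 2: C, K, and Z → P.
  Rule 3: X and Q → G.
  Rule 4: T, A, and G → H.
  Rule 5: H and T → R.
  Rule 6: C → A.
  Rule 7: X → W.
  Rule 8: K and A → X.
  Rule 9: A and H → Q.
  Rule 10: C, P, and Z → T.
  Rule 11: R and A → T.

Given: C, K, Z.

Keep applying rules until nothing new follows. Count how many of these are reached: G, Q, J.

G would need X and Q (Rule 3), but Q is never established.
Q would need A and H (Rule 9), but H is never established.
J would need R (Rule 1), but R is never established.
None of the 3 are reached.

0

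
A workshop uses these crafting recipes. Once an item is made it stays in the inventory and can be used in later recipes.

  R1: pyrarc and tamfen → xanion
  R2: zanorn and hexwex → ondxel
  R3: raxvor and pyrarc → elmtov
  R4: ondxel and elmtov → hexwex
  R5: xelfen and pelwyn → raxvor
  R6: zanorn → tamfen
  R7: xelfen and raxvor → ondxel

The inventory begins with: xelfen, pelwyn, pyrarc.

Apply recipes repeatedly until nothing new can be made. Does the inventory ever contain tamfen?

No

tamfen would need zanorn (R6), but zanorn is never obtained.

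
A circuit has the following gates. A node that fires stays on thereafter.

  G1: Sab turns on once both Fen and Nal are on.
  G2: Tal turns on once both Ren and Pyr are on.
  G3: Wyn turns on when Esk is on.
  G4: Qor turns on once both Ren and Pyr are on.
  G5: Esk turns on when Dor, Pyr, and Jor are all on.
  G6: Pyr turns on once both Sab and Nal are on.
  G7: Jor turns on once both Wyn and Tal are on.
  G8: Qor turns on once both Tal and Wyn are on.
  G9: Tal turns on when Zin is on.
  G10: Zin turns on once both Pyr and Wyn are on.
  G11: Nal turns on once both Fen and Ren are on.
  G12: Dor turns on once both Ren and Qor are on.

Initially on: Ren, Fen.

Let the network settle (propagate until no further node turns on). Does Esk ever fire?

No

Esk would need Dor, Pyr, and Jor (G5), but Jor never turns on.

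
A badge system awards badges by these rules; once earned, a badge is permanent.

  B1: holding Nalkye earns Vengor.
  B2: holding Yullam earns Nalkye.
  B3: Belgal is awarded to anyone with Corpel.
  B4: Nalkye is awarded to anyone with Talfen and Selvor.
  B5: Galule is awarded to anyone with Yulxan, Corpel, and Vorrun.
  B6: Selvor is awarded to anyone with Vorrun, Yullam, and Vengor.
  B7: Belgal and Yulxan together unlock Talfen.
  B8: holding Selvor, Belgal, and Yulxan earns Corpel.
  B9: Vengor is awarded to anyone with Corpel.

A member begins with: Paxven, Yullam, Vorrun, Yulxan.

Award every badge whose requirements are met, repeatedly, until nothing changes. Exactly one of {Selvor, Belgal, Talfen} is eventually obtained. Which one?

Selvor

With Yullam, Nalkye is earned (B2).
With Nalkye, Vengor is earned (B1).
With Vorrun, Yullam, and Vengor, Selvor is earned (B6).
Talfen would need Belgal and Yulxan (B7), but Belgal is never earned. Belgal would need Corpel (B3), but Corpel is never earned.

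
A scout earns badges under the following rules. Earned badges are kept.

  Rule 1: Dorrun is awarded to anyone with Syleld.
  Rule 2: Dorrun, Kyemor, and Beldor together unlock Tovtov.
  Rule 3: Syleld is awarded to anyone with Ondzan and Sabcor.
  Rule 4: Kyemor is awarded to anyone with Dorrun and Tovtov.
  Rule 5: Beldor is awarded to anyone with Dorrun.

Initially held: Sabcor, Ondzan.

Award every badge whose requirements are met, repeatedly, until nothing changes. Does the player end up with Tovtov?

Tovtov would need Dorrun, Kyemor, and Beldor (Rule 2), but Kyemor is never earned.

No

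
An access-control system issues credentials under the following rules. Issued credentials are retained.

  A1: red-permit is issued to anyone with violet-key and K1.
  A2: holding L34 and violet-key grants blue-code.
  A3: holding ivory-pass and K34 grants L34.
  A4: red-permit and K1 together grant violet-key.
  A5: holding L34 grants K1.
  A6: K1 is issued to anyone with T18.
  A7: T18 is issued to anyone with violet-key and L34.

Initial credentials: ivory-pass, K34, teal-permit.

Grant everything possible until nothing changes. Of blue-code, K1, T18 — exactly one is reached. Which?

K1

Holding ivory-pass and K34 grants L34 (A3).
Holding L34 grants K1 (A5).
T18 would need violet-key and L34 (A7), but violet-key is never granted. blue-code would need L34 and violet-key (A2), but violet-key is never granted.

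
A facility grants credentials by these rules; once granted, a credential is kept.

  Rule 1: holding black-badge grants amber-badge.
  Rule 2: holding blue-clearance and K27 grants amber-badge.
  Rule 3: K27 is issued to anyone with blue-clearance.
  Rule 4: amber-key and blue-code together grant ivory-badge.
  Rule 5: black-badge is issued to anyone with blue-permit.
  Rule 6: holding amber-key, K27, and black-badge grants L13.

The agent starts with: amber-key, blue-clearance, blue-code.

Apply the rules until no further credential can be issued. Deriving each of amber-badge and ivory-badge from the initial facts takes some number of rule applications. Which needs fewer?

ivory-badge

ivory-badge: Holding amber-key and blue-code grants ivory-badge (Rule 4). [1 rule application]
amber-badge: Holding blue-clearance grants K27 (Rule 3). Holding blue-clearance and K27 grants amber-badge (Rule 2). [2 rule applications]
ivory-badge needs fewer.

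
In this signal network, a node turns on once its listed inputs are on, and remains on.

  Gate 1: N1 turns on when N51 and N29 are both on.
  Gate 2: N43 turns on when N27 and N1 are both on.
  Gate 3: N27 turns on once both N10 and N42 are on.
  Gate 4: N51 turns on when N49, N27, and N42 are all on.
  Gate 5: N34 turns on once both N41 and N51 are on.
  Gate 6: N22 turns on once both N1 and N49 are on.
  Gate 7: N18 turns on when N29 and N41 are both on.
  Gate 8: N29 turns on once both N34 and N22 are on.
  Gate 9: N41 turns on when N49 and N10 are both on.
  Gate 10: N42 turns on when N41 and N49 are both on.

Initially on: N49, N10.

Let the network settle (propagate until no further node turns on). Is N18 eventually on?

No

N18 would need N29 and N41 (Gate 7), but N29 never turns on.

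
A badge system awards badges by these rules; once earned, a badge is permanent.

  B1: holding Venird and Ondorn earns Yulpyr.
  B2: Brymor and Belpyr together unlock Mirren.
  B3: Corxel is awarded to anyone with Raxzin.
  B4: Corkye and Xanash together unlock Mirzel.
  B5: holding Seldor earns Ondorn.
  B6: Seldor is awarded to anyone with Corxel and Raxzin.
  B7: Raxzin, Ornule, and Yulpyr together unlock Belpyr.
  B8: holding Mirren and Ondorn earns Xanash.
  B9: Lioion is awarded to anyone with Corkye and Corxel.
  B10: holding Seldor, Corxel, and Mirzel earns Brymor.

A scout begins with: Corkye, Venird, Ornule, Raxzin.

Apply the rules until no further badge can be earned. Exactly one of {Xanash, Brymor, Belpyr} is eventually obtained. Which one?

Belpyr

With Raxzin, Corxel is earned (B3).
With Corxel and Raxzin, Seldor is earned (B6).
With Seldor, Ondorn is earned (B5).
With Venird and Ondorn, Yulpyr is earned (B1).
With Raxzin, Ornule, and Yulpyr, Belpyr is earned (B7).
Xanash would need Mirren and Ondorn (B8), but Mirren is never earned. Brymor would need Seldor, Corxel, and Mirzel (B10), but Mirzel is never earned.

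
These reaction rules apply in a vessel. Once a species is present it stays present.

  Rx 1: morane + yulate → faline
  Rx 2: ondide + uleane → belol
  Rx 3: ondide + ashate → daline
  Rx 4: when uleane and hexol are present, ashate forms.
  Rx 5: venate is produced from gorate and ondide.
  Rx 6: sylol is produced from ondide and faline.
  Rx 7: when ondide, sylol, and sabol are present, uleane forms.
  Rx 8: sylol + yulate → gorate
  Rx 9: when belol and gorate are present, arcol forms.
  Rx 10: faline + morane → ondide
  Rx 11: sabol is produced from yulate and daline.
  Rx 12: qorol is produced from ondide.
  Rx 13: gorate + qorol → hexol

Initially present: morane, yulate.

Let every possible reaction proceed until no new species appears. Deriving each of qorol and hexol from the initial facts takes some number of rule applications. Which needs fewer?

qorol

qorol: morane and yulate present → faline forms (Rx 1). faline and morane present → ondide forms (Rx 10). ondide present → qorol forms (Rx 12). [3 rule applications]
hexol: morane and yulate present → faline forms (Rx 1). faline and morane present → ondide forms (Rx 10). ondide present → qorol forms (Rx 12). ondide and faline present → sylol forms (Rx 6). sylol and yulate present → gorate forms (Rx 8). gorate and qorol present → hexol forms (Rx 13). [6 rule applications]
qorol needs fewer.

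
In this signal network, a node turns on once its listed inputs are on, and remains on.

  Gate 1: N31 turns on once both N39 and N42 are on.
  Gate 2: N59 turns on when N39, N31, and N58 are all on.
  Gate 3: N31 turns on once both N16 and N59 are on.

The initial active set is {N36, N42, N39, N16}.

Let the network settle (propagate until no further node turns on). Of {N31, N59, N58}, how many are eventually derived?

Gate 1: N39 and N42 on → N31 on.
N31: reached.
N59 would need N39, N31, and N58 (Gate 2), but N58 never turns on.
No rule produces N58, and it is not given.
Reached: N31 — 1 of the 3.

1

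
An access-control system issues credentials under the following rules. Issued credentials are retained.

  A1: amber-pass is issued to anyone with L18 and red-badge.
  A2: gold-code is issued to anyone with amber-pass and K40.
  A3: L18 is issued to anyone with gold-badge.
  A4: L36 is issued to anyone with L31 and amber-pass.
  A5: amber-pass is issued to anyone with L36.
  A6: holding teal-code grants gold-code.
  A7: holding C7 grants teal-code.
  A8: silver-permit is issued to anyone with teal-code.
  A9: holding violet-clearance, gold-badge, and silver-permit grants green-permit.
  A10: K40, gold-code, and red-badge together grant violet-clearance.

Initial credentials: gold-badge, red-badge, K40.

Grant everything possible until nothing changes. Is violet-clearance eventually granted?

Holding gold-badge grants L18 (A3).
Holding L18 and red-badge grants amber-pass (A1).
Holding amber-pass and K40 grants gold-code (A2).
Holding K40, gold-code, and red-badge grants violet-clearance (A10).

Yes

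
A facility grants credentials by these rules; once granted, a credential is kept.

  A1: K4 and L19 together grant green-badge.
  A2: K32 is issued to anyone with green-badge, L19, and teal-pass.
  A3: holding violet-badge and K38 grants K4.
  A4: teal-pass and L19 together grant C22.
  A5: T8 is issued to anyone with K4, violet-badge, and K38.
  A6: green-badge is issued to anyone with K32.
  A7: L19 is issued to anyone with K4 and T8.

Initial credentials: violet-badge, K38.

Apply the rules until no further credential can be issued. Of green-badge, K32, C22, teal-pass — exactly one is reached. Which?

green-badge

Holding violet-badge and K38 grants K4 (A3).
Holding K4, violet-badge, and K38 grants T8 (A5).
Holding K4 and T8 grants L19 (A7).
Holding K4 and L19 grants green-badge (A1).
K32 would need green-badge, L19, and teal-pass (A2), but teal-pass is never granted. C22 would need teal-pass and L19 (A4), but teal-pass is never granted. No rule produces teal-pass, and it is not given.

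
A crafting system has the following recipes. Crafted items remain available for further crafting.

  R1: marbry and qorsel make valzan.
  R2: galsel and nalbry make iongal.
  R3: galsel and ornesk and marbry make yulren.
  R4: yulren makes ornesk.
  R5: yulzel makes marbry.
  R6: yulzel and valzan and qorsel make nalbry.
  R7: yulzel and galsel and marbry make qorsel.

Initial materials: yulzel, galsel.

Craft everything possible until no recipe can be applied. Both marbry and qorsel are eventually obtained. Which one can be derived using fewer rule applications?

marbry: Using R5, yulzel makes marbry. [1 rule application]
qorsel: yulzel → marbry (R5). yulzel and galsel and marbry → qorsel (R7). [2 rule applications]
marbry needs fewer.

marbry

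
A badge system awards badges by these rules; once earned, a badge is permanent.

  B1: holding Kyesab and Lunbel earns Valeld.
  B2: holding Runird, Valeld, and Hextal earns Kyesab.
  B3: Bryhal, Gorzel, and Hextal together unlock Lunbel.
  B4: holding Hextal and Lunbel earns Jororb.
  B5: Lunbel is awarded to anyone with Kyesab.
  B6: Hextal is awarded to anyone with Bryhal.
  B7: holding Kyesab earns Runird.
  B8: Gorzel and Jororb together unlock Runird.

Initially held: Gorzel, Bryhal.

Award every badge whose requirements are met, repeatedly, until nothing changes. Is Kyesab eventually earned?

No

Kyesab would need Runird, Valeld, and Hextal (B2), but Valeld is never earned.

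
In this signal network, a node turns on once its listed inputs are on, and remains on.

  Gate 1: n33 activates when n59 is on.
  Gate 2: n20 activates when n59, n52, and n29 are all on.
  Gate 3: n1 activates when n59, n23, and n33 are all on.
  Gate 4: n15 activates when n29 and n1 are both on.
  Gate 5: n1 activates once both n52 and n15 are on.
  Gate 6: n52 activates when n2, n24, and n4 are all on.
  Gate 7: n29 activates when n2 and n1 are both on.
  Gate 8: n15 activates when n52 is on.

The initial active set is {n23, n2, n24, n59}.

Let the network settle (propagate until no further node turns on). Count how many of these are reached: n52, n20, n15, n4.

Gate 1: n59 on → n33 on.
Gate 3: n59, n23, and n33 on → n1 on.
Gate 7: n2 and n1 on → n29 on.
Gate 4: n29 and n1 on → n15 on.
n52 would need n2, n24, and n4 (Gate 6), but n4 never turns on.
n20 would need n59, n52, and n29 (Gate 2), but n52 never turns on.
n15: reached.
No rule produces n4, and it is not given.
Reached: n15 — 1 of the 4.

1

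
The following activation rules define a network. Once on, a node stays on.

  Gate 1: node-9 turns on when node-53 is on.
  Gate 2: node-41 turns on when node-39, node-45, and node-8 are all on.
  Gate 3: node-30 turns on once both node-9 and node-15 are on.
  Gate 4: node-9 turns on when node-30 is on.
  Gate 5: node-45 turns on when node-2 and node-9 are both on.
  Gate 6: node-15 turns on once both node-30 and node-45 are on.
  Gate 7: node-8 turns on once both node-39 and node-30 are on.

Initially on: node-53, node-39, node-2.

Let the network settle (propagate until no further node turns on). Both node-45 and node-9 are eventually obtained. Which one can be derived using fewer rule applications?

node-9: node-53 is on, so node-9 turns on (Gate 1). [1 rule application]
node-45: Gate 1: node-53 on → node-9 on. node-2 and node-9 are on, so node-45 turns on (Gate 5). [2 rule applications]
node-9 needs fewer.

node-9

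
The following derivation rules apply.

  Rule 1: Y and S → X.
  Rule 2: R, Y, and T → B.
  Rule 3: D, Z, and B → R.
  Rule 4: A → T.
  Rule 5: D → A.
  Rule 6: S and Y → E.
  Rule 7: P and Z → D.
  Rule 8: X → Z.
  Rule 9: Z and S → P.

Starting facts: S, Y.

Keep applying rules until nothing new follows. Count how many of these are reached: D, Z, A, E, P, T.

6

Y and S hold, so X follows (Rule 1).
S and Y hold, so E follows (Rule 6).
X holds, so Z follows (Rule 8).
Z and S hold, so P follows (Rule 9).
P and Z hold, so D follows (Rule 7).
D holds, so A follows (Rule 5).
A holds, so T follows (Rule 4).
D: reached.
Z: reached.
A: reached.
E: reached.
P: reached.
T: reached.
All 6 are reached.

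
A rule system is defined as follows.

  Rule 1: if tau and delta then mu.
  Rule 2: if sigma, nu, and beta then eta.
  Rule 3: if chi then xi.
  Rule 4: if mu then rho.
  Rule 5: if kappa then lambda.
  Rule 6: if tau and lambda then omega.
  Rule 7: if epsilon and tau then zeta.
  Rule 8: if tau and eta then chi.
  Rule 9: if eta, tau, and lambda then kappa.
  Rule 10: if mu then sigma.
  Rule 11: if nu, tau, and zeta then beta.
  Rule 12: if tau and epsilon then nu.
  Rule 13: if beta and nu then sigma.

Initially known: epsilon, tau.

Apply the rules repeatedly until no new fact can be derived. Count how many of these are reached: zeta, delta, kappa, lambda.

1

epsilon and tau hold, so zeta follows (Rule 7).
zeta: reached.
No rule produces delta, and it is not given.
kappa would need eta, tau, and lambda (Rule 9), but lambda is never established.
lambda would need kappa (Rule 5), but kappa is never established.
Reached: zeta — 1 of the 4.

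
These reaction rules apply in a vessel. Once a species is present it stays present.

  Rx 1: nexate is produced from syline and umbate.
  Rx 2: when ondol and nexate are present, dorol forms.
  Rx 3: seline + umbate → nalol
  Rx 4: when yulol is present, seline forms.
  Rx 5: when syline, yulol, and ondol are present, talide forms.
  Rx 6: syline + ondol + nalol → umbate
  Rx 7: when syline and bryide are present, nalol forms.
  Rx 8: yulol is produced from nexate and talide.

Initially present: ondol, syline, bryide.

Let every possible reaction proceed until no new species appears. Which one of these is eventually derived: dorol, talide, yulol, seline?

dorol

syline and bryide present → nalol forms (Rx 7).
syline, ondol, and nalol present → umbate forms (Rx 6).
syline and umbate present → nexate forms (Rx 1).
ondol and nexate present → dorol forms (Rx 2).
seline would need yulol (Rx 4), but yulol never forms. talide would need syline, yulol, and ondol (Rx 5), but yulol never forms. yulol would need nexate and talide (Rx 8), but talide never forms.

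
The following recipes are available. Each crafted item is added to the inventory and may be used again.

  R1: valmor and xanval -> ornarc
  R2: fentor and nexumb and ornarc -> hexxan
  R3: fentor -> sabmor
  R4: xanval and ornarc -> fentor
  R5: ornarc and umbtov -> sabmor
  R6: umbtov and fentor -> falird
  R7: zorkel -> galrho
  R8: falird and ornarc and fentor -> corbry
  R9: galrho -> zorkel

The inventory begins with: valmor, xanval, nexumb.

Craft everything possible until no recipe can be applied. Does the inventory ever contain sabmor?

Yes

Using R1, valmor and xanval make ornarc.
Using R4, xanval and ornarc make fentor.
Using R3, fentor makes sabmor.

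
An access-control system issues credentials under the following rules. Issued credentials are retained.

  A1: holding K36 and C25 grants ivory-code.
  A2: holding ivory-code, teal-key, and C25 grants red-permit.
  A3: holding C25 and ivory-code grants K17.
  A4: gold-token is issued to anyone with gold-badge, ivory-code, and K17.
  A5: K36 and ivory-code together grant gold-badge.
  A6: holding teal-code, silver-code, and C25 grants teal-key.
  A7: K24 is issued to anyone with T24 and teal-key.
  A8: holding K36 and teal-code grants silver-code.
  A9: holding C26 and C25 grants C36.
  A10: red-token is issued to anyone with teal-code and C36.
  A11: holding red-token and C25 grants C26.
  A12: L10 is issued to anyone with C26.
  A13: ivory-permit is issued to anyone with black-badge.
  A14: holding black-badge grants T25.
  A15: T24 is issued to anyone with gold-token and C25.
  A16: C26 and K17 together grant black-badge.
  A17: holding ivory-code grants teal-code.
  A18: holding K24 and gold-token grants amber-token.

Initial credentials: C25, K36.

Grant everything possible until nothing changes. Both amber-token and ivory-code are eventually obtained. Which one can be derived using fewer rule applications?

ivory-code

ivory-code: Holding K36 and C25 grants ivory-code (A1). [1 rule application]
amber-token: Holding K36 and C25 grants ivory-code (A1). Holding C25 and ivory-code grants K17 (A3). Holding ivory-code grants teal-code (A17). Holding K36 and ivory-code grants gold-badge (A5). Holding gold-badge, ivory-code, and K17 grants gold-token (A4). Holding K36 and teal-code grants silver-code (A8). Holding gold-token and C25 grants T24 (A15). Holding teal-code, silver-code, and C25 grants teal-key (A6). Holding T24 and teal-key grants K24 (A7). Holding K24 and gold-token grants amber-token (A18). [10 rule applications]
ivory-code needs fewer.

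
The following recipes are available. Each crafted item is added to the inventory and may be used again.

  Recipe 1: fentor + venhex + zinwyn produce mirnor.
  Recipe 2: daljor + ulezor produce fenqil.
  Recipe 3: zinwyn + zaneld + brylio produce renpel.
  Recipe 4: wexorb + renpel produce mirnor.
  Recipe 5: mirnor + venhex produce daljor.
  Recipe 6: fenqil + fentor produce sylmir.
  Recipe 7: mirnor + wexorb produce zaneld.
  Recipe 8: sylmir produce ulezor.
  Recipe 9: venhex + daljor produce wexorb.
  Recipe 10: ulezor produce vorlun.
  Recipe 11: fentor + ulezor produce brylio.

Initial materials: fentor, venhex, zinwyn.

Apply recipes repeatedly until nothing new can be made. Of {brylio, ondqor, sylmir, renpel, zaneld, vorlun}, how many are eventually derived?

1

Using Recipe 1, fentor, venhex, and zinwyn make mirnor.
mirnor + venhex → daljor (Recipe 5).
Using Recipe 9, venhex and daljor make wexorb.
mirnor + wexorb → zaneld (Recipe 7).
brylio would need fentor and ulezor (Recipe 11), but ulezor is never obtained.
No rule produces ondqor, and it is not given.
sylmir would need fenqil and fentor (Recipe 6), but fenqil is never obtained.
renpel would need zinwyn, zaneld, and brylio (Recipe 3), but brylio is never obtained.
zaneld: reached.
vorlun would need ulezor (Recipe 10), but ulezor is never obtained.
Reached: zaneld — 1 of the 6.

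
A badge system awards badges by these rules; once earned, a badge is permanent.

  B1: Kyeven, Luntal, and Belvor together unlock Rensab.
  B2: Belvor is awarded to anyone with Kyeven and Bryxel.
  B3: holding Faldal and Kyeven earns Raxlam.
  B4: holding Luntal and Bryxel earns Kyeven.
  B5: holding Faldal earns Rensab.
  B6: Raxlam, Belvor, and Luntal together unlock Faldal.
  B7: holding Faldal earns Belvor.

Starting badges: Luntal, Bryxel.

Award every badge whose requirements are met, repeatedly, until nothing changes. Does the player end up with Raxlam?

Raxlam would need Faldal and Kyeven (B3), but Faldal is never earned.

No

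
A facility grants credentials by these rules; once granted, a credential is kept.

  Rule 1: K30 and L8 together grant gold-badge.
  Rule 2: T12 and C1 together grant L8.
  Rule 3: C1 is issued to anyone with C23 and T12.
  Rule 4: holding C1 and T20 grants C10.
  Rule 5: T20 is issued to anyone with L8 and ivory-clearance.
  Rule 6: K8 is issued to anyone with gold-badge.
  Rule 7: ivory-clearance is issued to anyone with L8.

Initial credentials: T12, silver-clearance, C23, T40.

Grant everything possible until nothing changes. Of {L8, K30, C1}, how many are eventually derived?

2

Holding C23 and T12 grants C1 (Rule 3).
Holding T12 and C1 grants L8 (Rule 2).
L8: reached.
No rule produces K30, and it is not given.
C1: reached.
Reached: L8 and C1 — 2 of the 3.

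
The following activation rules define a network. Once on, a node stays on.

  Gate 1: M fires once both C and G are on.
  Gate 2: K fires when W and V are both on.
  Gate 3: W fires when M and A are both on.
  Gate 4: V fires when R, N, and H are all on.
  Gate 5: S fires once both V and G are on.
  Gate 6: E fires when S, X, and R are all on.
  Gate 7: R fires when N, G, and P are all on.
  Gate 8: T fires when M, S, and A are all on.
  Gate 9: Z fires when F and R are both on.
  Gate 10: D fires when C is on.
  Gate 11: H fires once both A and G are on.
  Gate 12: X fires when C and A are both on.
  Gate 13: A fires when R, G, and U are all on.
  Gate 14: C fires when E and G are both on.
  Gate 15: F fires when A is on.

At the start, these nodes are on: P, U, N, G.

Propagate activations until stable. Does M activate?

M would need C and G (Gate 1), but C never turns on.

No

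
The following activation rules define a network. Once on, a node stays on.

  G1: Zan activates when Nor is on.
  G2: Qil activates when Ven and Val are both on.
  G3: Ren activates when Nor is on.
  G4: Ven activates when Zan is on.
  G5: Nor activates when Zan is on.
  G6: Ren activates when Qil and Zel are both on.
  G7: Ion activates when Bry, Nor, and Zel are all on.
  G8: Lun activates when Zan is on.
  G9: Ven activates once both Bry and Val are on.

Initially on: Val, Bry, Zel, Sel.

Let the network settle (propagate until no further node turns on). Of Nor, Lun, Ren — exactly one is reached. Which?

G9: Bry and Val on → Ven on.
Ven and Val are on, so Qil activates (G2).
G6: Qil and Zel on → Ren on.
Nor would need Zan (G5), but Zan never turns on. Lun would need Zan (G8), but Zan never turns on.

Ren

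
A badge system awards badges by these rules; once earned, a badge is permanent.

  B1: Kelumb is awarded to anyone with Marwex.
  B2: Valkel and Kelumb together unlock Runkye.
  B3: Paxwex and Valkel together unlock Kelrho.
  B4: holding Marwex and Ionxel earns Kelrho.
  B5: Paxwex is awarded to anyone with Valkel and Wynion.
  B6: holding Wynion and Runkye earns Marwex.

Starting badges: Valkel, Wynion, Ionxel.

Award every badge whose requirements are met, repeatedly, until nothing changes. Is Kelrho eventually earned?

With Valkel and Wynion, Paxwex is earned (B5).
With Paxwex and Valkel, Kelrho is earned (B3).

Yes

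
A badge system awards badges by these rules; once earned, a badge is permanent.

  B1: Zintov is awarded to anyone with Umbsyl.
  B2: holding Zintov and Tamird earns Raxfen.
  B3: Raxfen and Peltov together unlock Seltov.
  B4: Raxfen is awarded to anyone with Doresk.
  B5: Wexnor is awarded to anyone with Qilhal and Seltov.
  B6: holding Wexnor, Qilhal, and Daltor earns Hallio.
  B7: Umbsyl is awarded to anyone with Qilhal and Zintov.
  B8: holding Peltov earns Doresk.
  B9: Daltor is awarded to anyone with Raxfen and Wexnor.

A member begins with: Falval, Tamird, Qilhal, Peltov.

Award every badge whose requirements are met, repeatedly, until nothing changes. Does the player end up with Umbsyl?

Umbsyl would need Qilhal and Zintov (B7), but Zintov is never earned.

No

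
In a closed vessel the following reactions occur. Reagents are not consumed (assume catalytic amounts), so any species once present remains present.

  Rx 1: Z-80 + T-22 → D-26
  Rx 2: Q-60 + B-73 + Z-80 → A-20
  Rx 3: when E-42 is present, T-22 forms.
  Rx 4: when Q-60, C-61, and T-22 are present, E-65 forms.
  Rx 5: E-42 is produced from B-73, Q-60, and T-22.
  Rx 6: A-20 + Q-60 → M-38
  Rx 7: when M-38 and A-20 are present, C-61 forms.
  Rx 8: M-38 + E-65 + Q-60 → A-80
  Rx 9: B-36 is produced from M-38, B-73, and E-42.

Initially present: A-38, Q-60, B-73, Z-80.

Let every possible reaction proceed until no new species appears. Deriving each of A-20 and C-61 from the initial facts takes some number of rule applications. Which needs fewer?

A-20: Q-60, B-73, and Z-80 present → A-20 forms (Rx 2). [1 rule application]
C-61: Q-60, B-73, and Z-80 present → A-20 forms (Rx 2). A-20 and Q-60 present → M-38 forms (Rx 6). M-38 and A-20 present → C-61 forms (Rx 7). [3 rule applications]
A-20 needs fewer.

A-20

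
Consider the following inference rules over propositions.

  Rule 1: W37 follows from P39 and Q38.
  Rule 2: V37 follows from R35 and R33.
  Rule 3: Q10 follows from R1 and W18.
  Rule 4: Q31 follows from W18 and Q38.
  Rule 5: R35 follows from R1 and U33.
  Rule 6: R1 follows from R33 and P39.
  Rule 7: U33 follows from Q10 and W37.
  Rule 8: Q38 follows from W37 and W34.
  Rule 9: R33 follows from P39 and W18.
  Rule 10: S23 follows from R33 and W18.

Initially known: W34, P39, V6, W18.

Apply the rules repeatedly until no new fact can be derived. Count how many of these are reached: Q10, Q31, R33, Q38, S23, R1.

P39 and W18 hold, so R33 follows (Rule 9).
R33 and W18 hold, so S23 follows (Rule 10).
R33 and P39 hold, so R1 follows (Rule 6).
From R1 and W18, Rule 3 gives Q10.
Q10: reached.
Q31 would need W18 and Q38 (Rule 4), but Q38 is never established.
R33: reached.
Q38 would need W37 and W34 (Rule 8), but W37 is never established.
S23: reached.
R1: reached.
Reached: Q10, R33, S23, and R1 — 4 of the 6.

4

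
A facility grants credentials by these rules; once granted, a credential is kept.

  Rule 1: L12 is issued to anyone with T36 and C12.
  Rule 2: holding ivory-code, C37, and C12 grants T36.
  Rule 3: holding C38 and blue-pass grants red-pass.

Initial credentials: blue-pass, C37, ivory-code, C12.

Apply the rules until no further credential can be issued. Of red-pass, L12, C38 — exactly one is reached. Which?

Holding ivory-code, C37, and C12 grants T36 (Rule 2).
Holding T36 and C12 grants L12 (Rule 1).
red-pass would need C38 and blue-pass (Rule 3), but C38 is never granted. No rule produces C38, and it is not given.

L12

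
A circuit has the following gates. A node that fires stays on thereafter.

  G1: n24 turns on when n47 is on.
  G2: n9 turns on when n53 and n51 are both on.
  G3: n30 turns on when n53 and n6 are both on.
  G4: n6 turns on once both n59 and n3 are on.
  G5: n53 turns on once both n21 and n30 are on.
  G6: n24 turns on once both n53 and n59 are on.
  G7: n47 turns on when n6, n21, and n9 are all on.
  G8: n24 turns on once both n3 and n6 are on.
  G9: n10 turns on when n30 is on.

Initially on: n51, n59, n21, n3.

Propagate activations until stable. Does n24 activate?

G4: n59 and n3 on → n6 on.
n3 and n6 are on, so n24 turns on (G8).

Yes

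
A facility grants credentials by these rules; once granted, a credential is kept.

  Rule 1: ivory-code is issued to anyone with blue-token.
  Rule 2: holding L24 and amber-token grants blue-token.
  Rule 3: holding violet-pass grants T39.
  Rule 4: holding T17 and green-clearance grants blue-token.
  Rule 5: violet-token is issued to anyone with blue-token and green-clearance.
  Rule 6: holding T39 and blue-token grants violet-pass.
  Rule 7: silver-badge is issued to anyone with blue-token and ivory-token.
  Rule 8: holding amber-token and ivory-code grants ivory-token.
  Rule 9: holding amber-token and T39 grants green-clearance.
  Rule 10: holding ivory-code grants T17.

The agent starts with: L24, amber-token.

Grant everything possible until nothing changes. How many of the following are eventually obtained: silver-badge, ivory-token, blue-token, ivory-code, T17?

5

Holding L24 and amber-token grants blue-token (Rule 2).
Holding blue-token grants ivory-code (Rule 1).
Holding ivory-code grants T17 (Rule 10).
Holding amber-token and ivory-code grants ivory-token (Rule 8).
Holding blue-token and ivory-token grants silver-badge (Rule 7).
silver-badge: reached.
ivory-token: reached.
blue-token: reached.
ivory-code: reached.
T17: reached.
All 5 are reached.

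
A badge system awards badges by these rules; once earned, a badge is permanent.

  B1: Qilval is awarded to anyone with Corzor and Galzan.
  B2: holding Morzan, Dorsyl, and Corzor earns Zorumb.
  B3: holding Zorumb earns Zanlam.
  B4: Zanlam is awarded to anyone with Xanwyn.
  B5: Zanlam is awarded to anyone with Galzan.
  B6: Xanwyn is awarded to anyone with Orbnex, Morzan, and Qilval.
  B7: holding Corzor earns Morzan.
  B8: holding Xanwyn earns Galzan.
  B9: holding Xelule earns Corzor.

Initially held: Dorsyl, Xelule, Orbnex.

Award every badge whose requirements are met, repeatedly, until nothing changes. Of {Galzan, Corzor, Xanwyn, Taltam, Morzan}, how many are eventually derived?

2

With Xelule, Corzor is earned (B9).
With Corzor, Morzan is earned (B7).
Galzan would need Xanwyn (B8), but Xanwyn is never earned.
Corzor: reached.
Xanwyn would need Orbnex, Morzan, and Qilval (B6), but Qilval is never earned.
No rule produces Taltam, and it is not given.
Morzan: reached.
Reached: Corzor and Morzan — 2 of the 5.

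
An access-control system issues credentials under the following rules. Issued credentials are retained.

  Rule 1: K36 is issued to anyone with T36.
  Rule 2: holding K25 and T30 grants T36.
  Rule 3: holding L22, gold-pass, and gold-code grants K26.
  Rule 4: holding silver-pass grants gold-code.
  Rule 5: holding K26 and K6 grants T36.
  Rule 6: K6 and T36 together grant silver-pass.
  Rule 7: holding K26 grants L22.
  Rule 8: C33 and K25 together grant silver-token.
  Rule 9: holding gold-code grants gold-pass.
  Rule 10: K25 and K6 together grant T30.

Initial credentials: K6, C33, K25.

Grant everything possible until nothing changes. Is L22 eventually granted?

No

L22 would need K26 (Rule 7), but K26 is never granted.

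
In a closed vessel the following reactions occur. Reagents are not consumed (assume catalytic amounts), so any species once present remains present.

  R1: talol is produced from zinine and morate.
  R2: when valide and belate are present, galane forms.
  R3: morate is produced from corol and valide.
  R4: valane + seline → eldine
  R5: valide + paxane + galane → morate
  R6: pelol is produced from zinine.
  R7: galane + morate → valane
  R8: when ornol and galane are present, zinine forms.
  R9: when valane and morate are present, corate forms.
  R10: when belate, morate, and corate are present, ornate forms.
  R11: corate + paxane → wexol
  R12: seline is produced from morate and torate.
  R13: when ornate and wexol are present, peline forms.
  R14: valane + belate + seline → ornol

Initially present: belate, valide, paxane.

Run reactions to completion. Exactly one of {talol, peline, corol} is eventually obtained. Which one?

peline

valide and belate present → galane forms (R2).
valide, paxane, and galane present → morate forms (R5).
galane and morate present → valane forms (R7).
valane and morate present → corate forms (R9).
belate, morate, and corate present → ornate forms (R10).
corate and paxane present → wexol forms (R11).
ornate and wexol present → peline forms (R13).
talol would need zinine and morate (R1), but zinine never forms. No rule produces corol, and it is not given.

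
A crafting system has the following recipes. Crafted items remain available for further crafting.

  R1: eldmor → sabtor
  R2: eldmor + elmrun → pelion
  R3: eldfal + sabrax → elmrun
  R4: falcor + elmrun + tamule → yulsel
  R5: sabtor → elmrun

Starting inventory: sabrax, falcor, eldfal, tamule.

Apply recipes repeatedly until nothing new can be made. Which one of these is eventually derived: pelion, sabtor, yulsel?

yulsel

Using R3, eldfal and sabrax make elmrun.
Using R4, falcor, elmrun, and tamule make yulsel.
pelion would need eldmor and elmrun (R2), but eldmor is never obtained. sabtor would need eldmor (R1), but eldmor is never obtained.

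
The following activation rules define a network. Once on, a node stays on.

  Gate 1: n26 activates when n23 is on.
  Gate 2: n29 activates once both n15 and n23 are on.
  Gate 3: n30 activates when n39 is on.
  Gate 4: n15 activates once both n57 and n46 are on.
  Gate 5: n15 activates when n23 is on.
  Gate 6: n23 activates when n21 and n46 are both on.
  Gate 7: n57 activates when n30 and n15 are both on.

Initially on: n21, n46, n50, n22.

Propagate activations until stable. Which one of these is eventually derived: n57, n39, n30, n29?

n29

Gate 6: n21 and n46 on → n23 on.
n23 is on, so n15 activates (Gate 5).
n15 and n23 are on, so n29 activates (Gate 2).
n57 would need n30 and n15 (Gate 7), but n30 never turns on. No rule produces n39, and it is not given. n30 would need n39 (Gate 3), but n39 never turns on.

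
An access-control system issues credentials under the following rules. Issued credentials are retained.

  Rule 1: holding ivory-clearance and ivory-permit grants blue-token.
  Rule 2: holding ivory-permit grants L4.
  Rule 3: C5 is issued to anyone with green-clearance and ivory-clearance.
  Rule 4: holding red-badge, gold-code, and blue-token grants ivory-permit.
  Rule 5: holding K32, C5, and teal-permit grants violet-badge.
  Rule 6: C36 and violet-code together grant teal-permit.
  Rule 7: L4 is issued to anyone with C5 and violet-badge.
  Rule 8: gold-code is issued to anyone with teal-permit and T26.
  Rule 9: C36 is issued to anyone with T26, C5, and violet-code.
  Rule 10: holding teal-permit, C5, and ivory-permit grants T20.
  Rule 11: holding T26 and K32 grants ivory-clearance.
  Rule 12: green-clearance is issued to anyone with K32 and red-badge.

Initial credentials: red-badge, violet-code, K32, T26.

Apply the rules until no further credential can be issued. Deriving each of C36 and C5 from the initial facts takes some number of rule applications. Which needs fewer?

C5

C5: Holding T26 and K32 grants ivory-clearance (Rule 11). Holding K32 and red-badge grants green-clearance (Rule 12). Holding green-clearance and ivory-clearance grants C5 (Rule 3). [3 rule applications]
C36: Holding T26 and K32 grants ivory-clearance (Rule 11). Holding K32 and red-badge grants green-clearance (Rule 12). Holding green-clearance and ivory-clearance grants C5 (Rule 3). Holding T26, C5, and violet-code grants C36 (Rule 9). [4 rule applications]
C5 needs fewer.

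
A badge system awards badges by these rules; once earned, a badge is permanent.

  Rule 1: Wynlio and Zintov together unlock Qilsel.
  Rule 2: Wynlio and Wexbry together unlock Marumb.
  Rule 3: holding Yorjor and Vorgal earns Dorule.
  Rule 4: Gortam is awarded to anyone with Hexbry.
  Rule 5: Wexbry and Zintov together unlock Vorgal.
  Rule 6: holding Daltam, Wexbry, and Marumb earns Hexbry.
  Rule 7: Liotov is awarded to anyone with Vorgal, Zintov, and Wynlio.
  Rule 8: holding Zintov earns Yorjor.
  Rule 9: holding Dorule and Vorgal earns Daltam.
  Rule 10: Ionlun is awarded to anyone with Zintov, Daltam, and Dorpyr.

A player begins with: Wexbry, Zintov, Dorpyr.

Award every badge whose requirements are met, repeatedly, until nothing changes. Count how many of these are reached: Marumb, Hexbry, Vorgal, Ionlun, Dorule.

3

With Wexbry and Zintov, Vorgal is earned (Rule 5).
With Zintov, Yorjor is earned (Rule 8).
With Yorjor and Vorgal, Dorule is earned (Rule 3).
With Dorule and Vorgal, Daltam is earned (Rule 9).
With Zintov, Daltam, and Dorpyr, Ionlun is earned (Rule 10).
Marumb would need Wynlio and Wexbry (Rule 2), but Wynlio is never earned.
Hexbry would need Daltam, Wexbry, and Marumb (Rule 6), but Marumb is never earned.
Vorgal: reached.
Ionlun: reached.
Dorule: reached.
Reached: Vorgal, Ionlun, and Dorule — 3 of the 5.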